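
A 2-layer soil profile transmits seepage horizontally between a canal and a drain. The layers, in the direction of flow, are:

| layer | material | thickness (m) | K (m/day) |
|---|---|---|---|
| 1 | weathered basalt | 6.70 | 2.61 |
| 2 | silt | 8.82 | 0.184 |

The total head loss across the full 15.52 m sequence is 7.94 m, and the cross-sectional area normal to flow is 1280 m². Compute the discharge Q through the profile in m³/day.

201

Flow is perpendicular to layering, so the layers act in series and the equivalent K is the thickness-weighted harmonic mean.
Total thickness L = 6.70 + 8.82 = 15.52 m.
Σ(b_i/K_i) = 6.70/2.61 + 8.82/0.184 = 50.50 d.
K_eq = L / Σ(b_i/K_i) = 15.52 / 50.50 = 0.3073 m/day.
Q = K_eq · A · (Δh/L) = 0.3073 × 1280 × (7.94/15.52) = 201.2 m³/day.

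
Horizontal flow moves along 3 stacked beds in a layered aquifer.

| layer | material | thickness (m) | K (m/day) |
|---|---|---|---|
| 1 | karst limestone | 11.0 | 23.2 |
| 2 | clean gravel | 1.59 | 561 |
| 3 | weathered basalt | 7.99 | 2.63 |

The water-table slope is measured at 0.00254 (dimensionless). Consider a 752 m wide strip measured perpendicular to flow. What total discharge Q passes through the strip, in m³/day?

Flow is parallel to layering, so each bed carries its own Darcy discharge and the transmissivities add.
Σ(K_i·b_i) = 23.2×11.0 + 561×1.59 + 2.63×7.99 = 1168 m²/day.
Hydraulic gradient i = 0.00254.
Q = Σ(K_i·b_i) · W · i = 1168 × 752 × 0.002540 = 2231 m³/day.

2230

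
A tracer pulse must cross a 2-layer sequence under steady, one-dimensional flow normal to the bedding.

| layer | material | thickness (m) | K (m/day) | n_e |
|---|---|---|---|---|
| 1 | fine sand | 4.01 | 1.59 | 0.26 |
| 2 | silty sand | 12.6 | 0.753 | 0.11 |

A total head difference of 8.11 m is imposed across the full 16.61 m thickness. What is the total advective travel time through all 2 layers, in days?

5.77

With flow normal to the layers, continuity requires the same specific discharge q through every layer.
Σ(b_i/K_i) = 4.01/1.59 + 12.6/0.753 = 19.26 d.
q = Δh / Σ(b_i/K_i) = 8.11 / 19.26 = 0.4212 m/day.
In each layer the seepage velocity is v_i = q/n_i, so the layer transit time is t_i = b_i·n_i / q:
  layer 1 (fine sand): t_1 = 4.01 × 0.26 / 0.4212 = 2.475 d
  layer 2 (silty sand): t_2 = 12.6 × 0.11 / 0.4212 = 3.291 d
Total t = Σ t_i = 5.766 days.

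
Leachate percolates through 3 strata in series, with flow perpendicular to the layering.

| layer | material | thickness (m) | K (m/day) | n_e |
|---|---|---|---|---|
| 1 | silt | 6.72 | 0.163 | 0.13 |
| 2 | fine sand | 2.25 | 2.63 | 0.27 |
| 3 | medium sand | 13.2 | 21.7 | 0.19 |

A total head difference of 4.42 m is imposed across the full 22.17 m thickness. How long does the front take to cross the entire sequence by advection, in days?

With flow normal to the layers, continuity requires the same specific discharge q through every layer.
Σ(b_i/K_i) = 6.72/0.163 + 2.25/2.63 + 13.2/21.7 = 42.69 d.
q = Δh / Σ(b_i/K_i) = 4.42 / 42.69 = 0.1035 m/day.
In each layer the seepage velocity is v_i = q/n_i, so the layer transit time is t_i = b_i·n_i / q:
  layer 1 (silt): t_1 = 6.72 × 0.13 / 0.1035 = 8.438 d
  layer 2 (fine sand): t_2 = 2.25 × 0.27 / 0.1035 = 5.868 d
  layer 3 (medium sand): t_3 = 13.2 × 0.19 / 0.1035 = 24.22 d
Total t = Σ t_i = 38.53 days.

38.5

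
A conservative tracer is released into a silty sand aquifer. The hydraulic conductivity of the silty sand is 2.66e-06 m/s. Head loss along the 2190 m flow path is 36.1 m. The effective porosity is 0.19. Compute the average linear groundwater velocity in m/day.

0.0199

Convert K: 2.66e-06 m/s × 86400 = 0.2298 m/day.
Hydraulic gradient i = Δh / L = 36.1 / 2190 = 0.01648.
Darcy flux q = K · i = 0.2298 × 0.01648 = 0.003788 m/day.
Seepage velocity v = q / n_e = 0.003788 / 0.19 = 0.01994 m/day.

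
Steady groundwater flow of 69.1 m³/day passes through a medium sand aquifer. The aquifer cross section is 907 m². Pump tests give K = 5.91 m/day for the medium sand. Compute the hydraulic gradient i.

0.0129

From Q = K·A·i, i = Q / (K·A) = 69.1 / (5.910 × 907.0) = 0.01289.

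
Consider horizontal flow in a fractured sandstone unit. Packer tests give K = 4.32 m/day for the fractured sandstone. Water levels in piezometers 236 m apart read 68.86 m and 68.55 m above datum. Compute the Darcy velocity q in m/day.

0.00567

Hydraulic gradient i = (68.86 − 68.55) / 236 = 0.31 / 236 = 0.001314.
Specific discharge q = K · i = 4.320 × 0.001314 = 0.005675 m/day.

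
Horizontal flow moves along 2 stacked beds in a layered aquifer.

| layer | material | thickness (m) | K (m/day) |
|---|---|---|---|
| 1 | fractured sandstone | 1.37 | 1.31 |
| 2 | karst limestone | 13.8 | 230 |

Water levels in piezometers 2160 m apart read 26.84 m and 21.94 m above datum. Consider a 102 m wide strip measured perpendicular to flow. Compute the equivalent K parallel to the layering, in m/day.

Flow is parallel to layering, so each bed carries its own Darcy discharge and the transmissivities add.
Σ(K_i·b_i) = 1.31×1.37 + 230×13.8 = 3176 m²/day.
Total thickness b = 15.17 m, so K_eq = Σ(K_i·b_i)/b = 209.3 m/day.

209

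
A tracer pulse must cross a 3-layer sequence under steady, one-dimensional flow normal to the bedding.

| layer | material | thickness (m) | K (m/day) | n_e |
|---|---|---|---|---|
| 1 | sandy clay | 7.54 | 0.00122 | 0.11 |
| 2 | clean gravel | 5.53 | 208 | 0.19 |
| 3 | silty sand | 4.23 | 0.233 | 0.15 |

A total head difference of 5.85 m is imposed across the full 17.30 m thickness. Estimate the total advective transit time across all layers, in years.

7.29

With flow normal to the layers, continuity requires the same specific discharge q through every layer.
Σ(b_i/K_i) = 7.54/0.00122 + 5.53/208 + 4.23/0.233 = 6199 d.
q = Δh / Σ(b_i/K_i) = 5.85 / 6199 = 0.0009438 m/day.
In each layer the seepage velocity is v_i = q/n_i, so the layer transit time is t_i = b_i·n_i / q:
  layer 1 (sandy clay): t_1 = 7.54 × 0.11 / 0.0009438 = 878.8 d
  layer 2 (clean gravel): t_2 = 5.53 × 0.19 / 0.0009438 = 1113 d
  layer 3 (silty sand): t_3 = 4.23 × 0.15 / 0.0009438 = 672.3 d
Total t = Σ t_i = 2664 days = 7.295 years.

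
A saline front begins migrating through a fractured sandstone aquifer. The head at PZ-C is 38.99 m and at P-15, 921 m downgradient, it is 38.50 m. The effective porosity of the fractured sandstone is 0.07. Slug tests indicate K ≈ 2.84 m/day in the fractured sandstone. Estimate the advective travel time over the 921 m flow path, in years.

117

Hydraulic gradient i = (38.99 − 38.50) / 921 = 0.49 / 921 = 0.0005320.
Darcy flux q = K · i = 2.840 × 0.0005320 = 0.001511 m/day.
Seepage velocity v = q / n_e = 0.001511 / 0.07 = 0.02159 m/day.
Travel time t = L / v = 921 / 0.02159 = 42668 days = 116.8 years.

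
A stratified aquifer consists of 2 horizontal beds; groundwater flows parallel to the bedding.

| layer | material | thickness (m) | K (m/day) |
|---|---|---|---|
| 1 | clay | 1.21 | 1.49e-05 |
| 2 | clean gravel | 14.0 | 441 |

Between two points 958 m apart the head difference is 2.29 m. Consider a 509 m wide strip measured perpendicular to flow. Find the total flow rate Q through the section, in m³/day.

Flow is parallel to layering, so each bed carries its own Darcy discharge and the transmissivities add.
Σ(K_i·b_i) = 1.49e-05×1.21 + 441×14.0 = 6174 m²/day.
Hydraulic gradient i = Δh / L = 2.29 / 958 = 0.002390.
Q = Σ(K_i·b_i) · W · i = 6174 × 509 × 0.002390 = 7512 m³/day.

7510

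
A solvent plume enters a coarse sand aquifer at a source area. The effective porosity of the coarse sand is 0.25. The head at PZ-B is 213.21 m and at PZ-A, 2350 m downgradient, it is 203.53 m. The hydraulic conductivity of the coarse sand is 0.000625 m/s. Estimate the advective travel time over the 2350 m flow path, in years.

Convert K: 0.000625 m/s × 86400 = 54.00 m/day.
Hydraulic gradient i = (213.21 − 203.53) / 2350 = 9.68 / 2350 = 0.004119.
Darcy flux q = K · i = 54.00 × 0.004119 = 0.2224 m/day.
Seepage velocity v = q / n_e = 0.2224 / 0.25 = 0.8897 m/day.
Travel time t = L / v = 2350 / 0.8897 = 2641 days = 7.231 years.

7.23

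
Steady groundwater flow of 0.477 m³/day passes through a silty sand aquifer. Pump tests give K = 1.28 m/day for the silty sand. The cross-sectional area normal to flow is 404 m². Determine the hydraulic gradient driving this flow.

From Q = K·A·i, i = Q / (K·A) = 0.477 / (1.280 × 404.0) = 0.0009224.

0.000922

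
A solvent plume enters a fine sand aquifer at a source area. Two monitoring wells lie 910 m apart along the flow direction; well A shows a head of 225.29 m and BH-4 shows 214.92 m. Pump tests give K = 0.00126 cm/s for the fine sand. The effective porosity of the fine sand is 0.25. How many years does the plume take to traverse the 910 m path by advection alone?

Convert K: 0.00126 cm/s × 864 = 1.089 m/day.
Hydraulic gradient i = (225.29 − 214.92) / 910 = 10.37 / 910 = 0.01140.
Darcy flux q = K · i = 1.089 × 0.01140 = 0.01241 m/day.
Seepage velocity v = q / n_e = 0.01241 / 0.25 = 0.04962 m/day.
Travel time t = L / v = 910 / 0.04962 = 18338 days = 50.21 years.

50.2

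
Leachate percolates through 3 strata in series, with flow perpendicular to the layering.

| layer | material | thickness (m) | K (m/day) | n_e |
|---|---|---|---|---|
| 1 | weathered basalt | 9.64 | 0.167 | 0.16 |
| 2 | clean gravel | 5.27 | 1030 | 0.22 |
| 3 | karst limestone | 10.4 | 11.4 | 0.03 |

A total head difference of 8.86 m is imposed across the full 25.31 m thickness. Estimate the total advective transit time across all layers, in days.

With flow normal to the layers, continuity requires the same specific discharge q through every layer.
Σ(b_i/K_i) = 9.64/0.167 + 5.27/1030 + 10.4/11.4 = 58.64 d.
q = Δh / Σ(b_i/K_i) = 8.86 / 58.64 = 0.1511 m/day.
In each layer the seepage velocity is v_i = q/n_i, so the layer transit time is t_i = b_i·n_i / q:
  layer 1 (weathered basalt): t_1 = 9.64 × 0.16 / 0.1511 = 10.21 d
  layer 2 (clean gravel): t_2 = 5.27 × 0.22 / 0.1511 = 7.674 d
  layer 3 (karst limestone): t_3 = 10.4 × 0.03 / 0.1511 = 2.065 d
Total t = Σ t_i = 19.95 days.

19.9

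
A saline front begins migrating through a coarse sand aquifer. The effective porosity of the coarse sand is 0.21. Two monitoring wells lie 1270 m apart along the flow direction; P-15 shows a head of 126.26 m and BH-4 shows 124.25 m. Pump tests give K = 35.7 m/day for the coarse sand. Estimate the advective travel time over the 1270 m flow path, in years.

12.9

Hydraulic gradient i = (126.26 − 124.25) / 1270 = 2.01 / 1270 = 0.001583.
Darcy flux q = K · i = 35.70 × 0.001583 = 0.05650 m/day.
Seepage velocity v = q / n_e = 0.05650 / 0.21 = 0.2691 m/day.
Travel time t = L / v = 1270 / 0.2691 = 4720 days = 12.92 years.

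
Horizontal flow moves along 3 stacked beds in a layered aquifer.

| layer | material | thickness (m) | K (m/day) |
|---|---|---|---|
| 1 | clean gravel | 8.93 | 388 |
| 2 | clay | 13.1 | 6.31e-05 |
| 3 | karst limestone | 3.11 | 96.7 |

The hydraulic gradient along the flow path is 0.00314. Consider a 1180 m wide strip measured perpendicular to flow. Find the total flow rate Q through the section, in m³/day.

14000

Flow is parallel to layering, so each bed carries its own Darcy discharge and the transmissivities add.
Σ(K_i·b_i) = 388×8.93 + 6.31e-05×13.1 + 96.7×3.11 = 3766 m²/day.
Hydraulic gradient i = 0.00314.
Q = Σ(K_i·b_i) · W · i = 3766 × 1180 × 0.003140 = 13952 m³/day.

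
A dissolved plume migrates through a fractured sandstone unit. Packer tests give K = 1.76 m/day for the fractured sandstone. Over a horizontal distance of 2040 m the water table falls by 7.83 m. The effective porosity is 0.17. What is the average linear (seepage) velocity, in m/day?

Hydraulic gradient i = Δh / L = 7.83 / 2040 = 0.003838.
Darcy flux q = K · i = 1.760 × 0.003838 = 0.006755 m/day.
Seepage velocity v = q / n_e = 0.006755 / 0.17 = 0.03974 m/day.

0.0397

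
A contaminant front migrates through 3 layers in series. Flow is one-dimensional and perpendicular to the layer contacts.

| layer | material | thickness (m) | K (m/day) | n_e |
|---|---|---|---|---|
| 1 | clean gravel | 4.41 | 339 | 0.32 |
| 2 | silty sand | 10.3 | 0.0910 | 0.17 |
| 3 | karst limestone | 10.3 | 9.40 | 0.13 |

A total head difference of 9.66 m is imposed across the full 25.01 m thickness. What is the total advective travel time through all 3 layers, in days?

With flow normal to the layers, continuity requires the same specific discharge q through every layer.
Σ(b_i/K_i) = 4.41/339 + 10.3/0.0910 + 10.3/9.40 = 114.3 d.
q = Δh / Σ(b_i/K_i) = 9.66 / 114.3 = 0.08452 m/day.
In each layer the seepage velocity is v_i = q/n_i, so the layer transit time is t_i = b_i·n_i / q:
  layer 1 (clean gravel): t_1 = 4.41 × 0.32 / 0.08452 = 16.70 d
  layer 2 (silty sand): t_2 = 10.3 × 0.17 / 0.08452 = 20.72 d
  layer 3 (karst limestone): t_3 = 10.3 × 0.13 / 0.08452 = 15.84 d
Total t = Σ t_i = 53.26 days.

53.3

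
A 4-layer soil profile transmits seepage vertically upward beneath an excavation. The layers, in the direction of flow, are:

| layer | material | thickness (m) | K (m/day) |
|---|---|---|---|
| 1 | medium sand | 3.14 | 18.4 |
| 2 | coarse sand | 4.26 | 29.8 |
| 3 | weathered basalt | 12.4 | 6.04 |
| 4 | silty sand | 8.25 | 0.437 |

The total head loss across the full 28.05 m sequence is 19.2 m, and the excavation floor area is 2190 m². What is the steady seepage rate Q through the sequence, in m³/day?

Flow is perpendicular to layering, so the layers act in series and the equivalent K is the thickness-weighted harmonic mean.
Total thickness L = 3.14 + 4.26 + 12.4 + 8.25 = 28.05 m.
Σ(b_i/K_i) = 3.14/18.4 + 4.26/29.8 + 12.4/6.04 + 8.25/0.437 = 21.25 d.
K_eq = L / Σ(b_i/K_i) = 28.05 / 21.25 = 1.320 m/day.
Q = K_eq · A · (Δh/L) = 1.320 × 2190 × (19.2/28.05) = 1979 m³/day.

1980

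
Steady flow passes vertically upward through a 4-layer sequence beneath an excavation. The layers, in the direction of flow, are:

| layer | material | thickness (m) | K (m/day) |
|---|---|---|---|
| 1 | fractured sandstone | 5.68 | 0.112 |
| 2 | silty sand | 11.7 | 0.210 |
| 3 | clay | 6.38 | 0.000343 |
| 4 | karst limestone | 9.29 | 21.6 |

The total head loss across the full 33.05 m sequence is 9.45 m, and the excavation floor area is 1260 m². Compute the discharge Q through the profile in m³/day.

Flow is perpendicular to layering, so the layers act in series and the equivalent K is the thickness-weighted harmonic mean.
Total thickness L = 5.68 + 11.7 + 6.38 + 9.29 = 33.05 m.
Σ(b_i/K_i) = 5.68/0.112 + 11.7/0.210 + 6.38/0.000343 + 9.29/21.6 = 18707 d.
K_eq = L / Σ(b_i/K_i) = 33.05 / 18707 = 0.001767 m/day.
Q = K_eq · A · (Δh/L) = 0.001767 × 1260 × (9.45/33.05) = 0.6365 m³/day.

0.636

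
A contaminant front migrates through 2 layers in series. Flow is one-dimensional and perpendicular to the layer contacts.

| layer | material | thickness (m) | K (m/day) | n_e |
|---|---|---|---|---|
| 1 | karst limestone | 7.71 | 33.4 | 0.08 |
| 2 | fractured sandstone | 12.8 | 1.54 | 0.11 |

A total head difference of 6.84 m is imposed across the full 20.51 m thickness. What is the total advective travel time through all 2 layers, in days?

2.53

With flow normal to the layers, continuity requires the same specific discharge q through every layer.
Σ(b_i/K_i) = 7.71/33.4 + 12.8/1.54 = 8.543 d.
q = Δh / Σ(b_i/K_i) = 6.84 / 8.543 = 0.8007 m/day.
In each layer the seepage velocity is v_i = q/n_i, so the layer transit time is t_i = b_i·n_i / q:
  layer 1 (karst limestone): t_1 = 7.71 × 0.08 / 0.8007 = 0.7703 d
  layer 2 (fractured sandstone): t_2 = 12.8 × 0.11 / 0.8007 = 1.758 d
Total t = Σ t_i = 2.529 days.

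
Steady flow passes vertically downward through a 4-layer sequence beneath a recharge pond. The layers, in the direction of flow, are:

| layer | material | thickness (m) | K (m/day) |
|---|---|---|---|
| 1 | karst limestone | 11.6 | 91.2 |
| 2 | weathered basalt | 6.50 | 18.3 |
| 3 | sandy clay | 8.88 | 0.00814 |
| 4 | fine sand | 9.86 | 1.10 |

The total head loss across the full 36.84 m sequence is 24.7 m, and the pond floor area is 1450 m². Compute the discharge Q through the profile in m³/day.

Flow is perpendicular to layering, so the layers act in series and the equivalent K is the thickness-weighted harmonic mean.
Total thickness L = 11.6 + 6.50 + 8.88 + 9.86 = 36.84 m.
Σ(b_i/K_i) = 11.6/91.2 + 6.50/18.3 + 8.88/0.00814 + 9.86/1.10 = 1100 d.
K_eq = L / Σ(b_i/K_i) = 36.84 / 1100 = 0.03348 m/day.
Q = K_eq · A · (Δh/L) = 0.03348 × 1450 × (24.7/36.84) = 32.55 m³/day.

32.5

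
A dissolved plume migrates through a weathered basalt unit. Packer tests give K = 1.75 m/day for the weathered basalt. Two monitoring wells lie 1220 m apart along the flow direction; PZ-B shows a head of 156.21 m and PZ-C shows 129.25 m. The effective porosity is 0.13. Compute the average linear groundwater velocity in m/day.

0.297

Hydraulic gradient i = (156.21 − 129.25) / 1220 = 26.96 / 1220 = 0.02210.
Darcy flux q = K · i = 1.750 × 0.02210 = 0.03867 m/day.
Seepage velocity v = q / n_e = 0.03867 / 0.13 = 0.2975 m/day.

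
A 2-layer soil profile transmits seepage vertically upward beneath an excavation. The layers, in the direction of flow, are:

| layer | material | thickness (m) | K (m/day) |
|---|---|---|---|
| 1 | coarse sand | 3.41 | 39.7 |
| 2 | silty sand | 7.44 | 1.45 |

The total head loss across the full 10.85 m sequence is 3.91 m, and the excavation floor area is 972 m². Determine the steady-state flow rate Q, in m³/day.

Flow is perpendicular to layering, so the layers act in series and the equivalent K is the thickness-weighted harmonic mean.
Total thickness L = 3.41 + 7.44 = 10.85 m.
Σ(b_i/K_i) = 3.41/39.7 + 7.44/1.45 = 5.217 d.
K_eq = L / Σ(b_i/K_i) = 10.85 / 5.217 = 2.080 m/day.
Q = K_eq · A · (Δh/L) = 2.080 × 972 × (3.91/10.85) = 728.5 m³/day.

728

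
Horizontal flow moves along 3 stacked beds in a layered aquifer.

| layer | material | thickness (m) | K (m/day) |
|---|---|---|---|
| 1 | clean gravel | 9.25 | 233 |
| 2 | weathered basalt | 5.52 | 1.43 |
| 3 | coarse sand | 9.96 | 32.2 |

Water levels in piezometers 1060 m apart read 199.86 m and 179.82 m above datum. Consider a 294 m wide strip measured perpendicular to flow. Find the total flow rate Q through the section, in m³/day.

Flow is parallel to layering, so each bed carries its own Darcy discharge and the transmissivities add.
Σ(K_i·b_i) = 233×9.25 + 1.43×5.52 + 32.2×9.96 = 2484 m²/day.
Hydraulic gradient i = (199.86 − 179.82) / 1060 = 20.04 / 1060 = 0.01891.
Q = Σ(K_i·b_i) · W · i = 2484 × 294 × 0.01891 = 13806 m³/day.

13800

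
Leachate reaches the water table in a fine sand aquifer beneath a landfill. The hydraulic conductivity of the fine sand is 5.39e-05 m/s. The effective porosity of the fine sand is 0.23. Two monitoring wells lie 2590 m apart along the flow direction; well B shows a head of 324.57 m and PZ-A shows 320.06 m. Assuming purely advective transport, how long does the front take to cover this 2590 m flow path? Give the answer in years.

Convert K: 5.39e-05 m/s × 86400 = 4.657 m/day.
Hydraulic gradient i = (324.57 − 320.06) / 2590 = 4.51 / 2590 = 0.001741.
Darcy flux q = K · i = 4.657 × 0.001741 = 0.008109 m/day.
Seepage velocity v = q / n_e = 0.008109 / 0.23 = 0.03526 m/day.
Travel time t = L / v = 2590 / 0.03526 = 73460 days = 201.1 years.

201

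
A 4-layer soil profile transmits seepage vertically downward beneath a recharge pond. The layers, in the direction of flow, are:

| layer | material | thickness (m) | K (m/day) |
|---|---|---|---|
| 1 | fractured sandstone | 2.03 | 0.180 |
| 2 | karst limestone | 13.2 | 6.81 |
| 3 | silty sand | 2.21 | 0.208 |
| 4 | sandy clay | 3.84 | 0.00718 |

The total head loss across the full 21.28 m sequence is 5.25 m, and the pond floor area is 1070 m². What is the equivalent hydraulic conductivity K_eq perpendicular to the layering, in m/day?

Flow is perpendicular to layering, so the layers act in series and the equivalent K is the thickness-weighted harmonic mean.
Total thickness L = 2.03 + 13.2 + 2.21 + 3.84 = 21.28 m.
Σ(b_i/K_i) = 2.03/0.180 + 13.2/6.81 + 2.21/0.208 + 3.84/0.00718 = 558.7 d.
K_eq = L / Σ(b_i/K_i) = 21.28 / 558.7 = 0.03809 m/day.

0.0381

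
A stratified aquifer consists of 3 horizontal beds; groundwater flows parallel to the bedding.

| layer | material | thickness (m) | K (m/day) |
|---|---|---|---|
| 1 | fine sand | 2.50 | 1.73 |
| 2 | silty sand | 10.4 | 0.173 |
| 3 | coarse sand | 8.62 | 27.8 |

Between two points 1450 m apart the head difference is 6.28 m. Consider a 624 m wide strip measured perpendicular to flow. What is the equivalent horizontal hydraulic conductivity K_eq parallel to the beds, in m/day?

Flow is parallel to layering, so each bed carries its own Darcy discharge and the transmissivities add.
Σ(K_i·b_i) = 1.73×2.50 + 0.173×10.4 + 27.8×8.62 = 245.8 m²/day.
Total thickness b = 21.52 m, so K_eq = Σ(K_i·b_i)/b = 11.42 m/day.

11.4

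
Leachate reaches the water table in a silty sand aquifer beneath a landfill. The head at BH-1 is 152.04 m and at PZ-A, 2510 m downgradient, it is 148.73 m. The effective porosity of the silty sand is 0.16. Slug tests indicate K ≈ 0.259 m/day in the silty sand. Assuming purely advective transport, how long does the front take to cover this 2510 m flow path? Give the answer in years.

Hydraulic gradient i = (152.04 − 148.73) / 2510 = 3.31 / 2510 = 0.001319.
Darcy flux q = K · i = 0.2590 × 0.001319 = 0.0003415 m/day.
Seepage velocity v = q / n_e = 0.0003415 / 0.16 = 0.002135 m/day.
Travel time t = L / v = 2510 / 0.002135 = 1.176e+06 days = 3219 years.

3220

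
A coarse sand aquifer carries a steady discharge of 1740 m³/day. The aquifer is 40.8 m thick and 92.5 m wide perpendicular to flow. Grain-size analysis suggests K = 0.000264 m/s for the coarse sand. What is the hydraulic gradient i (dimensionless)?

0.0202

Convert K: 0.000264 m/s × 86400 = 22.81 m/day.
Cross-sectional area A = 92.5 × 40.8 = 3774 m².
From Q = K·A·i, i = Q / (K·A) = 1740 / (22.81 × 3774) = 0.02021.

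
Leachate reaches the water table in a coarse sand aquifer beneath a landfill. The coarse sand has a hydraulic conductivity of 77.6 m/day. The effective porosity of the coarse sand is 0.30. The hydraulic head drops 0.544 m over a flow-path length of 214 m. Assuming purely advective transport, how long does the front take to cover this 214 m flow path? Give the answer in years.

0.891

Hydraulic gradient i = Δh / L = 0.544 / 214 = 0.002542.
Darcy flux q = K · i = 77.60 × 0.002542 = 0.1973 m/day.
Seepage velocity v = q / n_e = 0.1973 / 0.30 = 0.6575 m/day.
Travel time t = L / v = 214 / 0.6575 = 325.5 days = 0.8910 years.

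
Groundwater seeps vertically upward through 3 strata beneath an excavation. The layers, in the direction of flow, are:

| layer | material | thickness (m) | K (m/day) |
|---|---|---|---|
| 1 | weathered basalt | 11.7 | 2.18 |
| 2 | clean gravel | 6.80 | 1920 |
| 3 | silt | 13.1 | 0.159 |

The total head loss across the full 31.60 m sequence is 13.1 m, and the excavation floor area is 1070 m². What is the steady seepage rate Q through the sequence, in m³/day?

Flow is perpendicular to layering, so the layers act in series and the equivalent K is the thickness-weighted harmonic mean.
Total thickness L = 11.7 + 6.80 + 13.1 = 31.60 m.
Σ(b_i/K_i) = 11.7/2.18 + 6.80/1920 + 13.1/0.159 = 87.76 d.
K_eq = L / Σ(b_i/K_i) = 31.60 / 87.76 = 0.3601 m/day.
Q = K_eq · A · (Δh/L) = 0.3601 × 1070 × (13.1/31.60) = 159.7 m³/day.

160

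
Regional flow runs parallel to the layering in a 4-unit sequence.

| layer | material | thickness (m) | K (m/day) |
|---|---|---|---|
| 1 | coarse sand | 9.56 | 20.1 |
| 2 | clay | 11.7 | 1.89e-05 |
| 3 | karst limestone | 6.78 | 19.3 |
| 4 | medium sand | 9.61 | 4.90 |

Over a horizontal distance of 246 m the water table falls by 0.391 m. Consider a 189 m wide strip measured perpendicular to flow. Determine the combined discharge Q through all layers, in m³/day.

111

Flow is parallel to layering, so each bed carries its own Darcy discharge and the transmissivities add.
Σ(K_i·b_i) = 20.1×9.56 + 1.89e-05×11.7 + 19.3×6.78 + 4.90×9.61 = 370.1 m²/day.
Hydraulic gradient i = Δh / L = 0.391 / 246 = 0.001589.
Q = Σ(K_i·b_i) · W · i = 370.1 × 189 × 0.001589 = 111.2 m³/day.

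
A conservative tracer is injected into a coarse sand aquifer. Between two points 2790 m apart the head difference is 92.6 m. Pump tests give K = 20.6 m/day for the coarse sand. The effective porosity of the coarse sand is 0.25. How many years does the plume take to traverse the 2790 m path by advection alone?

2.79

Hydraulic gradient i = Δh / L = 92.6 / 2790 = 0.03319.
Darcy flux q = K · i = 20.60 × 0.03319 = 0.6837 m/day.
Seepage velocity v = q / n_e = 0.6837 / 0.25 = 2.735 m/day.
Travel time t = L / v = 2790 / 2.735 = 1020 days = 2.793 years.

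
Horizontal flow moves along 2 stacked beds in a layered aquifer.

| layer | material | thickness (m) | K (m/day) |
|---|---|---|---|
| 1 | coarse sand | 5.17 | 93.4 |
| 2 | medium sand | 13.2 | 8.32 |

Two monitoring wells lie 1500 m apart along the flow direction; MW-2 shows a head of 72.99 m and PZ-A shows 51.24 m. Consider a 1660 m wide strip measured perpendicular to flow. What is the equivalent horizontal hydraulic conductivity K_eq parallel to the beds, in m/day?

Flow is parallel to layering, so each bed carries its own Darcy discharge and the transmissivities add.
Σ(K_i·b_i) = 93.4×5.17 + 8.32×13.2 = 592.7 m²/day.
Total thickness b = 18.37 m, so K_eq = Σ(K_i·b_i)/b = 32.26 m/day.

32.3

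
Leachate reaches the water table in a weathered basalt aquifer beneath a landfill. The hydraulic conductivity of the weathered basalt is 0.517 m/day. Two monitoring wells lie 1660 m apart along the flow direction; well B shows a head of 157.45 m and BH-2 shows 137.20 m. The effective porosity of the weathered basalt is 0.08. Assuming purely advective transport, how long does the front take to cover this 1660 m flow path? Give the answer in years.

Hydraulic gradient i = (157.45 − 137.20) / 1660 = 20.25 / 1660 = 0.01220.
Darcy flux q = K · i = 0.5170 × 0.01220 = 0.006307 m/day.
Seepage velocity v = q / n_e = 0.006307 / 0.08 = 0.07883 m/day.
Travel time t = L / v = 1660 / 0.07883 = 21057 days = 57.65 years.

57.7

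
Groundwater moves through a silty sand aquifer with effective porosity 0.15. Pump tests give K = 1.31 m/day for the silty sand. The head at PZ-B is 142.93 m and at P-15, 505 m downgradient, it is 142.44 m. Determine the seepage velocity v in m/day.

Hydraulic gradient i = (142.93 − 142.44) / 505 = 0.49 / 505 = 0.0009703.
Darcy flux q = K · i = 1.310 × 0.0009703 = 0.001271 m/day.
Seepage velocity v = q / n_e = 0.001271 / 0.15 = 0.008474 m/day.

0.00847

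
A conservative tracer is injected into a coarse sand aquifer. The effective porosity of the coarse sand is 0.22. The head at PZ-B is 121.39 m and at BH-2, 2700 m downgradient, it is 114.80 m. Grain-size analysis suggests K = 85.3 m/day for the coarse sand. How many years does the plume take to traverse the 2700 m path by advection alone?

Hydraulic gradient i = (121.39 − 114.80) / 2700 = 6.59 / 2700 = 0.002441.
Darcy flux q = K · i = 85.30 × 0.002441 = 0.2082 m/day.
Seepage velocity v = q / n_e = 0.2082 / 0.22 = 0.9463 m/day.
Travel time t = L / v = 2700 / 0.9463 = 2853 days = 7.811 years.

7.81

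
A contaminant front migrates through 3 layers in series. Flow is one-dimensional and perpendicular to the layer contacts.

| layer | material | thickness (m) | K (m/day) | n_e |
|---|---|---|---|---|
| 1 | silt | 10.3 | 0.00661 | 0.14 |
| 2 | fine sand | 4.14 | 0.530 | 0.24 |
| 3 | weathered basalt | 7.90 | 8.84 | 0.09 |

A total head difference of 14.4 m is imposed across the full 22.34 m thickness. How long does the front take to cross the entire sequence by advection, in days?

With flow normal to the layers, continuity requires the same specific discharge q through every layer.
Σ(b_i/K_i) = 10.3/0.00661 + 4.14/0.530 + 7.90/8.84 = 1567 d.
q = Δh / Σ(b_i/K_i) = 14.4 / 1567 = 0.009190 m/day.
In each layer the seepage velocity is v_i = q/n_i, so the layer transit time is t_i = b_i·n_i / q:
  layer 1 (silt): t_1 = 10.3 × 0.14 / 0.009190 = 156.9 d
  layer 2 (fine sand): t_2 = 4.14 × 0.24 / 0.009190 = 108.1 d
  layer 3 (weathered basalt): t_3 = 7.90 × 0.09 / 0.009190 = 77.37 d
Total t = Σ t_i = 342.4 days.

342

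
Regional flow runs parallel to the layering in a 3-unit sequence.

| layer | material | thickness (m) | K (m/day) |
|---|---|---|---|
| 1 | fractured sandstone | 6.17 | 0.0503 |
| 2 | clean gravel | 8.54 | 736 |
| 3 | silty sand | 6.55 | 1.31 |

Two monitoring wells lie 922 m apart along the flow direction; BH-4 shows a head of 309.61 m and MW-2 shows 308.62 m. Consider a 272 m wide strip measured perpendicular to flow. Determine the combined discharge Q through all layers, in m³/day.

1840

Flow is parallel to layering, so each bed carries its own Darcy discharge and the transmissivities add.
Σ(K_i·b_i) = 0.0503×6.17 + 736×8.54 + 1.31×6.55 = 6294 m²/day.
Hydraulic gradient i = (309.61 − 308.62) / 922 = 0.99 / 922 = 0.001074.
Q = Σ(K_i·b_i) · W · i = 6294 × 272 × 0.001074 = 1838 m³/day.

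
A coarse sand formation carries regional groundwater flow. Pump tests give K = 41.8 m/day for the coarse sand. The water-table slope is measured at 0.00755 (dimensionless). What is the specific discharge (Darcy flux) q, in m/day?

Hydraulic gradient i = 0.00755.
Specific discharge q = K · i = 41.80 × 0.007550 = 0.3156 m/day.

0.316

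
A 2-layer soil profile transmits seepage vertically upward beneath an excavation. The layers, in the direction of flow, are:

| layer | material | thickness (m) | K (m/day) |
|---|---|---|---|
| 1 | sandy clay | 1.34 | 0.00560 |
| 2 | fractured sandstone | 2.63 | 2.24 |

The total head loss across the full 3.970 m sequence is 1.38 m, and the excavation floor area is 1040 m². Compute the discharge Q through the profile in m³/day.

Flow is perpendicular to layering, so the layers act in series and the equivalent K is the thickness-weighted harmonic mean.
Total thickness L = 1.34 + 2.63 = 3.970 m.
Σ(b_i/K_i) = 1.34/0.00560 + 2.63/2.24 = 240.5 d.
K_eq = L / Σ(b_i/K_i) = 3.970 / 240.5 = 0.01651 m/day.
Q = K_eq · A · (Δh/L) = 0.01651 × 1040 × (1.38/3.970) = 5.969 m³/day.

5.97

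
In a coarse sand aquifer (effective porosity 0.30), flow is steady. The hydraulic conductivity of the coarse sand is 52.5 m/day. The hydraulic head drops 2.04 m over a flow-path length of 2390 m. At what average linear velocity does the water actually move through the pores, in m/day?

0.149

Hydraulic gradient i = Δh / L = 2.04 / 2390 = 0.0008536.
Darcy flux q = K · i = 52.50 × 0.0008536 = 0.04481 m/day.
Seepage velocity v = q / n_e = 0.04481 / 0.30 = 0.1494 m/day.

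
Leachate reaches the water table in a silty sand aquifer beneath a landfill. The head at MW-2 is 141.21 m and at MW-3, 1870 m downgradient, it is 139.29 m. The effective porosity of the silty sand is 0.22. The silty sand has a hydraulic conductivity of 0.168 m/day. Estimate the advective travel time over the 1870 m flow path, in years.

Hydraulic gradient i = (141.21 − 139.29) / 1870 = 1.92 / 1870 = 0.001027.
Darcy flux q = K · i = 0.1680 × 0.001027 = 0.0001725 m/day.
Seepage velocity v = q / n_e = 0.0001725 / 0.22 = 0.0007841 m/day.
Travel time t = L / v = 1870 / 0.0007841 = 2.385e+06 days = 6530 years.

6530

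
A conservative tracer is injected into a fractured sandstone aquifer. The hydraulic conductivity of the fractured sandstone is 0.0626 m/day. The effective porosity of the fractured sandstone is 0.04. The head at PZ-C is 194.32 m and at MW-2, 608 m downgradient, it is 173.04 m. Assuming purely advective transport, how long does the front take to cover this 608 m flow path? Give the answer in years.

30.4

Hydraulic gradient i = (194.32 − 173.04) / 608 = 21.28 / 608 = 0.03500.
Darcy flux q = K · i = 0.06260 × 0.03500 = 0.002191 m/day.
Seepage velocity v = q / n_e = 0.002191 / 0.04 = 0.05478 m/day.
Travel time t = L / v = 608 / 0.05478 = 11100 days = 30.39 years.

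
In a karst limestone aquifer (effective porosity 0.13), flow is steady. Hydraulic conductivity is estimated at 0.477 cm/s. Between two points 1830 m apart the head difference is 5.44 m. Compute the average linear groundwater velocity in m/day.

Convert K: 0.477 cm/s × 864 = 412.1 m/day.
Hydraulic gradient i = Δh / L = 5.44 / 1830 = 0.002973.
Darcy flux q = K · i = 412.1 × 0.002973 = 1.225 m/day.
Seepage velocity v = q / n_e = 1.225 / 0.13 = 9.424 m/day.

9.42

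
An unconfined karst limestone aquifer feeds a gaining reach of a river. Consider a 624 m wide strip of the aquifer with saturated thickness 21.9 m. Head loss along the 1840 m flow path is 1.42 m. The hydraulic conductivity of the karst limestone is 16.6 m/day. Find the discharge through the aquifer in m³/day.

175

Cross-sectional area A = 624 × 21.9 = 13666 m².
Hydraulic gradient i = Δh / L = 1.42 / 1840 = 0.0007717.
Darcy's law: Q = K · A · i = 16.60 × 13666 × 0.0007717 = 175.1 m³/day.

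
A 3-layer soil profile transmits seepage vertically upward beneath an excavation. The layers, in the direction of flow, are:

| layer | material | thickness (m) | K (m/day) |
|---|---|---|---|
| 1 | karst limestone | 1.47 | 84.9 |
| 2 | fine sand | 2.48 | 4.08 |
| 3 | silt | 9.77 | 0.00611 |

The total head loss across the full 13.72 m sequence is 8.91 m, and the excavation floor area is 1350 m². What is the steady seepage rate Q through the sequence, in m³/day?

Flow is perpendicular to layering, so the layers act in series and the equivalent K is the thickness-weighted harmonic mean.
Total thickness L = 1.47 + 2.48 + 9.77 = 13.72 m.
Σ(b_i/K_i) = 1.47/84.9 + 2.48/4.08 + 9.77/0.00611 = 1600 d.
K_eq = L / Σ(b_i/K_i) = 13.72 / 1600 = 0.008577 m/day.
Q = K_eq · A · (Δh/L) = 0.008577 × 1350 × (8.91/13.72) = 7.519 m³/day.

7.52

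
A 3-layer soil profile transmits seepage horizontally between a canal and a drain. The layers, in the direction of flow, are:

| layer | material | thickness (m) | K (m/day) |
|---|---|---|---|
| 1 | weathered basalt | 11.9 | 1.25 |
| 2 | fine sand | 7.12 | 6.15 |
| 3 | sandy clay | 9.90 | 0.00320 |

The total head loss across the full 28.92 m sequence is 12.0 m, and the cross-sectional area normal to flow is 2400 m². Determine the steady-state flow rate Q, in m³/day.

Flow is perpendicular to layering, so the layers act in series and the equivalent K is the thickness-weighted harmonic mean.
Total thickness L = 11.9 + 7.12 + 9.90 = 28.92 m.
Σ(b_i/K_i) = 11.9/1.25 + 7.12/6.15 + 9.90/0.00320 = 3104 d.
K_eq = L / Σ(b_i/K_i) = 28.92 / 3104 = 0.009316 m/day.
Q = K_eq · A · (Δh/L) = 0.009316 × 2400 × (12.0/28.92) = 9.277 m³/day.

9.28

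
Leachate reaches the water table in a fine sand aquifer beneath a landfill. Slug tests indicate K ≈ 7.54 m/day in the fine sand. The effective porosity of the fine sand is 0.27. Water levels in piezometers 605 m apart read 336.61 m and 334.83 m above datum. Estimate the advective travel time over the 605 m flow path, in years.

20.2

Hydraulic gradient i = (336.61 − 334.83) / 605 = 1.78 / 605 = 0.002942.
Darcy flux q = K · i = 7.540 × 0.002942 = 0.02218 m/day.
Seepage velocity v = q / n_e = 0.02218 / 0.27 = 0.08216 m/day.
Travel time t = L / v = 605 / 0.08216 = 7363 days = 20.16 years.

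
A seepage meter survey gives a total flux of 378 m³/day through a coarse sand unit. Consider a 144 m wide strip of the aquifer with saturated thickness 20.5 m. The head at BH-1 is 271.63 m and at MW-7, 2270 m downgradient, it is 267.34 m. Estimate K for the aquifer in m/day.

Cross-sectional area A = 144 × 20.5 = 2952 m².
Hydraulic gradient i = (271.63 − 267.34) / 2270 = 4.29 / 2270 = 0.001890.
From Q = K·A·i, K = Q / (A·i) = 378 / (2952 × 0.001890) = 67.76 m/day.

67.8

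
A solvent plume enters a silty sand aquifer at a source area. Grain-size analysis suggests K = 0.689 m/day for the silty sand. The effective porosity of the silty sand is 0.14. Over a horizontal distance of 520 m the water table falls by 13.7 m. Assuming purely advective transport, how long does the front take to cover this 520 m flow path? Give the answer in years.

Hydraulic gradient i = Δh / L = 13.7 / 520 = 0.02635.
Darcy flux q = K · i = 0.6890 × 0.02635 = 0.01815 m/day.
Seepage velocity v = q / n_e = 0.01815 / 0.14 = 0.1297 m/day.
Travel time t = L / v = 520 / 0.1297 = 4010 days = 10.98 years.

11.0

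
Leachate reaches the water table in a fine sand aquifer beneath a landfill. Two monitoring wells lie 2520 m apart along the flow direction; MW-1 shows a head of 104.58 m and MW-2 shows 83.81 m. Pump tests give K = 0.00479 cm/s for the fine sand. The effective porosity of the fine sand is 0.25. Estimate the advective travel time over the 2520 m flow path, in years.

Convert K: 0.00479 cm/s × 864 = 4.139 m/day.
Hydraulic gradient i = (104.58 − 83.81) / 2520 = 20.77 / 2520 = 0.008242.
Darcy flux q = K · i = 4.139 × 0.008242 = 0.03411 m/day.
Seepage velocity v = q / n_e = 0.03411 / 0.25 = 0.1364 m/day.
Travel time t = L / v = 2520 / 0.1364 = 18470 days = 50.57 years.

50.6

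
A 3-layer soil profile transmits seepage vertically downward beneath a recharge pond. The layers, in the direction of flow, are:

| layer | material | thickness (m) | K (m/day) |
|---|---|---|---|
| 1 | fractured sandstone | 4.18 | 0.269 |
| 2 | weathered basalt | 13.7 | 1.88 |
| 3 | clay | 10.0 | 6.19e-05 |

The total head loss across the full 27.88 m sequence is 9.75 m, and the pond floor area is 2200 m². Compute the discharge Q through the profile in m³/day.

Flow is perpendicular to layering, so the layers act in series and the equivalent K is the thickness-weighted harmonic mean.
Total thickness L = 4.18 + 13.7 + 10.0 = 27.88 m.
Σ(b_i/K_i) = 4.18/0.269 + 13.7/1.88 + 10.0/6.19e-05 = 1.616e+05 d.
K_eq = L / Σ(b_i/K_i) = 27.88 / 1.616e+05 = 0.0001726 m/day.
Q = K_eq · A · (Δh/L) = 0.0001726 × 2200 × (9.75/27.88) = 0.1328 m³/day.

0.133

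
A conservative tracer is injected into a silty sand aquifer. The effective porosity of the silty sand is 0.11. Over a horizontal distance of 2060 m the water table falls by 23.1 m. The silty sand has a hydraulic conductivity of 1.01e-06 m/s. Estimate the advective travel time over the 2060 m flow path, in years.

634

Convert K: 1.01e-06 m/s × 86400 = 0.08726 m/day.
Hydraulic gradient i = Δh / L = 23.1 / 2060 = 0.01121.
Darcy flux q = K · i = 0.08726 × 0.01121 = 0.0009785 m/day.
Seepage velocity v = q / n_e = 0.0009785 / 0.11 = 0.008896 m/day.
Travel time t = L / v = 2060 / 0.008896 = 2.316e+05 days = 634.0 years.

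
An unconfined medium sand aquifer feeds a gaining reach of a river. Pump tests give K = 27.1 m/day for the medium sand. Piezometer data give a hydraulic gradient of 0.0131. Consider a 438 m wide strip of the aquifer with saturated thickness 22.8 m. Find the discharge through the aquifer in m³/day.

Cross-sectional area A = 438 × 22.8 = 9986 m².
Hydraulic gradient i = 0.0131.
Darcy's law: Q = K · A · i = 27.10 × 9986 × 0.01310 = 3545 m³/day.

3550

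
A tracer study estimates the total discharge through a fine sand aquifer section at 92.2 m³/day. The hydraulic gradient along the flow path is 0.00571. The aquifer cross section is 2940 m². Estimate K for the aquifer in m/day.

5.49

Hydraulic gradient i = 0.00571.
From Q = K·A·i, K = Q / (A·i) = 92.2 / (2940 × 0.005710) = 5.492 m/day.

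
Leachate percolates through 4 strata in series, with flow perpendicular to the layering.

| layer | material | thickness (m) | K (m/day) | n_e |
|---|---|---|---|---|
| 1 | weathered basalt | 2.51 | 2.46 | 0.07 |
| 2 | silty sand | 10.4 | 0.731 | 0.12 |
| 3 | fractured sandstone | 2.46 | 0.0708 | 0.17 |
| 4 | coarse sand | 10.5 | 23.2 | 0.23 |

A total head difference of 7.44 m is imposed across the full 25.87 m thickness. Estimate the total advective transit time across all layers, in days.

With flow normal to the layers, continuity requires the same specific discharge q through every layer.
Σ(b_i/K_i) = 2.51/2.46 + 10.4/0.731 + 2.46/0.0708 + 10.5/23.2 = 50.45 d.
q = Δh / Σ(b_i/K_i) = 7.44 / 50.45 = 0.1475 m/day.
In each layer the seepage velocity is v_i = q/n_i, so the layer transit time is t_i = b_i·n_i / q:
  layer 1 (weathered basalt): t_1 = 2.51 × 0.07 / 0.1475 = 1.191 d
  layer 2 (silty sand): t_2 = 10.4 × 0.12 / 0.1475 = 8.462 d
  layer 3 (fractured sandstone): t_3 = 2.46 × 0.17 / 0.1475 = 2.836 d
  layer 4 (coarse sand): t_4 = 10.5 × 0.23 / 0.1475 = 16.37 d
Total t = Σ t_i = 28.86 days.

28.9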